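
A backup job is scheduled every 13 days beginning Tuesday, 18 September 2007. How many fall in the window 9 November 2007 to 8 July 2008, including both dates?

Occurrences land 13·i days after 18 September 2007 for i = 0, 1, 2, …
9 November 2007 is 52 days after the start; 52 ÷ 13 = 4 remainder 0. First occurrence in the window: #5 on 9 November 2007 (4×13 = 52 days in).
8 July 2008 is 294 days after the start; 294 ÷ 13 = 22 remainder 8. Last occurrence in the window: #23 on 30 June 2008.
Occurrences #5 through #23: 19 in total.

19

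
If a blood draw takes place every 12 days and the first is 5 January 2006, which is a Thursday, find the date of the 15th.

22 June 2006

The 15th occurrence is 14 intervals after the first: 14 × 12 = 168 days after 5 January 2006.
January has 31 days — 26 days to the end of January leaves 142.
February has 28 days (114 left).
March has 31 days (83 left).
April has 30 days (53 left).
May has 31 days (22 left).
22 days into June → 22 June 2006.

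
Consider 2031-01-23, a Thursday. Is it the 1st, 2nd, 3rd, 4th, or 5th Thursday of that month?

Day 23 falls in week ⌈23/7⌉ of the month.
Days 1–7 hold the 1st Thursday, 8–14 the 2nd, 15–21 the 3rd, 22–28 the 4th, 29–31 the 5th.
23 is in the range for the 4th.

4th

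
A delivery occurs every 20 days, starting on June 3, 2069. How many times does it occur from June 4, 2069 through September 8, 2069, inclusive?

Occurrences land 20·i days after June 3, 2069 for i = 0, 1, 2, …
June 4, 2069 is 1 day after the start; 1 ÷ 20 = 0 remainder 1; since the remainder is 1, round up to i = 1. First occurrence in the window: #2 on June 23, 2069 (1×20 = 20 days in).
September 8, 2069 is 97 days after the start; 97 ÷ 20 = 4 remainder 17. Last occurrence in the window: #5 on August 22, 2069.
Occurrences #2 through #5: 4 in total.

4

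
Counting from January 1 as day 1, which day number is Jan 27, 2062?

27

Plus 27 days into Jan → day 27.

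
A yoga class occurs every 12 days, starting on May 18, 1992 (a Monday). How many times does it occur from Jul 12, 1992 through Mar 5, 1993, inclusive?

Occurrences land 12·i days after May 18, 1992 for i = 0, 1, 2, …
Jul 12, 1992 is 55 days after the start; 55 ÷ 12 = 4 remainder 7; since the remainder is 7, round up to i = 5. First occurrence in the window: #6 on Jul 17, 1992 (5×12 = 60 days in).
Mar 5, 1993 is 291 days after the start; 291 ÷ 12 = 24 remainder 3. Last occurrence in the window: #25 on Mar 2, 1993.
Occurrences #6 through #25: 20 in total.

20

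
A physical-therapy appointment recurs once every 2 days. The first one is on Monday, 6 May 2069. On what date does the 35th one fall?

The 35th occurrence is 34 intervals after the first: 34 × 2 = 68 days after 6 May 2069.
May has 31 days — 25 days to the end of May leaves 43.
June has 30 days (13 left).
13 days into July → 13 July 2069.

13 July 2069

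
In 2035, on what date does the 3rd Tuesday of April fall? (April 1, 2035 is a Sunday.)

April 2035 begins on a Sunday, so the first Tuesday is April 3 (2 days later).
The 3rd Tuesday is 2 weeks later: 3 + 14 = 17.

17 April 2035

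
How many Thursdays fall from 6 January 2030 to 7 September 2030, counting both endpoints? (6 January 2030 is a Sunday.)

35

6 January 2030 is a Sunday; the first Thursday on or after it is 10 January 2030 (4 days later).
From 10 January 2030 to 7 September 2030: 21 + 28 + 31 + 30 + 31 + 30 + 31 + 31 + 7 = 240 days (rest of January, February, March, April, May, June, July, August, September).
240 ÷ 7 = 34 full weeks with remainder 2, so 34 more Thursdays after the first → 35.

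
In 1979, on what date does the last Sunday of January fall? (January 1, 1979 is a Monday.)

January 1979 begins on a Monday, so the first Sunday is January 7 (6 days later).
January 1979 has 31 days. Adding weeks: 7, 14, 21, 28 — the last one ≤ 31 is the 28th.

1979-01-28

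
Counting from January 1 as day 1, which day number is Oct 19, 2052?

Days in months before Oct: 31 + 29 + 31 + 30 + 31 + 30 + 31 + 31 + 30 = 274.
Plus 19 days into Oct → day 293.

293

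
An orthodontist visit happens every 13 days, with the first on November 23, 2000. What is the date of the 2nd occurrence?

December 6, 2000

The 2nd occurrence is 1 interval after the first: 1 × 13 = 13 days after November 23, 2000.
November has 30 days — 7 days to the end of November leaves 6.
6 days into December → December 6, 2000.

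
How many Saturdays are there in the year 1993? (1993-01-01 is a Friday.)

52

1993-01-01 is a Friday; the first Saturday on or after it is 1993-01-02 (1 day later).
From 1993-01-02 to 1993-12-31: 29 + 28 + 31 + 30 + 31 + 30 + 31 + 31 + 30 + 31 + 30 + 31 = 363 days (rest of January, February, March, April, May, June, July, August, September, October, November, December).
363 ÷ 7 = 51 full weeks with remainder 6, so 51 more Saturdays after the first → 52.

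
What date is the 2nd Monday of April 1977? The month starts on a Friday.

1977-04-11

April 1977 begins on a Friday, so the first Monday is April 4 (3 days later).
The 2nd Monday is 1 weeks later: 4 + 7 = 11.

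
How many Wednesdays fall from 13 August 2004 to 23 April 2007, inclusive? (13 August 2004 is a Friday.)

13 August 2004 is a Friday; the first Wednesday on or after it is 18 August 2004 (5 days later).
From 18 August 2004 to 23 April 2007: 135 + 365 + 365 + 113 = 978 days (rest of 2004, 2005, 2006, to 23 April 2007 in 2007).
978 ÷ 7 = 139 full weeks with remainder 5, so 139 more Wednesdays after the first → 140.

140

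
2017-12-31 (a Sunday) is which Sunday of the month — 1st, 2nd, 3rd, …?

Day 31 falls in week ⌈31/7⌉ of the month.
Days 1–7 hold the 1st Sunday, 8–14 the 2nd, 15–21 the 3rd, 22–28 the 4th, 29–31 the 5th.
31 is in the range for the 5th.

5th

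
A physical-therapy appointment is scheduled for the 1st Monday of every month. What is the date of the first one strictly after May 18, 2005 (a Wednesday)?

June 6, 2005

May 2005 starts on a Sunday, so its 1st Monday is May 2, 2005 (1 day in).
That is not after May 18, 2005, so look at June 2005.
June 2005 starts on a Wednesday, so its 1st Monday is June 6, 2005 (5 days in).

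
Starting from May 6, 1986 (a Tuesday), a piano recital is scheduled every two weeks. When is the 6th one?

The 6th occurrence is 5 intervals after the first: 5 × 14 = 70 days after May 6, 1986.
May has 31 days — 25 days to the end of May leaves 45.
June has 30 days (15 left).
15 days into July → July 15, 1986.

July 15, 1986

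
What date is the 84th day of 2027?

Jan has 31 days (84 − 31 = 53 remain).
Feb has 28 days (53 − 28 = 25 remain).
25 into Mar → Mar 25.

Mar 25, 2027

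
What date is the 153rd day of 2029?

Jun 2, 2029

Jan has 31 days (153 − 31 = 122 remain).
Feb has 28 days (122 − 28 = 94 remain).
Mar has 31 days (94 − 31 = 63 remain).
Apr has 30 days (63 − 30 = 33 remain).
May has 31 days (33 − 31 = 2 remain).
2 into Jun → Jun 2.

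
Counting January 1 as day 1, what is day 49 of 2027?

18 February 2027

January has 31 days (49 − 31 = 18 remain).
18 into February → February 18.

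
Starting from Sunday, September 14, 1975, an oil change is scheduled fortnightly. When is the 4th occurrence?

October 26, 1975

The 4th occurrence is 3 intervals after the first: 3 × 14 = 42 days after September 14, 1975.
September has 30 days — 16 days to the end of September leaves 26.
26 days into October → October 26, 1975.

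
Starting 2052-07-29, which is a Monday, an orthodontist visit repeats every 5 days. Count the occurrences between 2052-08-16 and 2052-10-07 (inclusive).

11

Occurrences land 5·i days after 2052-07-29 for i = 0, 1, 2, …
2052-08-16 is 18 days after the start; 18 ÷ 5 = 3 remainder 3; since the remainder is 3, round up to i = 4. First occurrence in the window: #5 on 2052-08-18 (4×5 = 20 days in).
2052-10-07 is 70 days after the start; 70 ÷ 5 = 14 remainder 0. Last occurrence in the window: #15 on 2052-10-07.
Occurrences #5 through #15: 11 in total.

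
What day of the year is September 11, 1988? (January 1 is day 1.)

255

Days in months before September: 31 + 29 + 31 + 30 + 31 + 30 + 31 + 31 = 244.
Plus 11 days into September → day 255.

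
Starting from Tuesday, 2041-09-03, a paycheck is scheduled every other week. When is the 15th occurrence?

The 15th occurrence is 14 intervals after the first: 14 × 14 = 196 days after 2041-09-03.
September has 30 days — 27 days to the end of September leaves 169.
October has 31 days (138 left).
November has 30 days (108 left).
December has 31 days (77 left).
January has 31 days (46 left).
February has 28 days (18 left).
18 days into March → 2042-03-18.

2042-03-18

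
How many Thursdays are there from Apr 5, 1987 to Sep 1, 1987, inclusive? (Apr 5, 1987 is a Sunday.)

Apr 5, 1987 is a Sunday; the first Thursday on or after it is Apr 9, 1987 (4 days later).
From Apr 9, 1987 to Sep 1, 1987: 21 + 31 + 30 + 31 + 31 + 1 = 145 days (rest of Apr, May, Jun, Jul, Aug, Sep).
145 ÷ 7 = 20 full weeks with remainder 5, so 20 more Thursdays after the first → 21.

21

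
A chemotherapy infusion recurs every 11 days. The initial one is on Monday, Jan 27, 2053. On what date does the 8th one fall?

The 8th occurrence is 7 intervals after the first: 7 × 11 = 77 days after Jan 27, 2053.
Jan has 31 days — 4 days to the end of Jan leaves 73.
Feb has 28 days (45 left).
Mar has 31 days (14 left).
14 days into Apr → Apr 14, 2053.

Apr 14, 2053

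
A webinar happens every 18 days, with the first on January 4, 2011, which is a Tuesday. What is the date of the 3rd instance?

February 9, 2011

The 3rd occurrence is 2 intervals after the first: 2 × 18 = 36 days after January 4, 2011.
January has 31 days — 27 days to the end of January leaves 9.
9 days into February → February 9, 2011.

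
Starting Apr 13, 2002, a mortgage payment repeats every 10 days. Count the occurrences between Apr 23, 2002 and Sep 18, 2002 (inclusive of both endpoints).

15

Occurrences land 10·i days after Apr 13, 2002 for i = 0, 1, 2, …
Apr 23, 2002 is 10 days after the start; 10 ÷ 10 = 1 remainder 0. First occurrence in the window: #2 on Apr 23, 2002 (1×10 = 10 days in).
Sep 18, 2002 is 158 days after the start; 158 ÷ 10 = 15 remainder 8. Last occurrence in the window: #16 on Sep 10, 2002.
Occurrences #2 through #16: 15 in total.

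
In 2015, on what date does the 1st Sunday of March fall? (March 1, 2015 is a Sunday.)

2015-03-01

March 2015 begins on a Sunday, so the first Sunday is March 1.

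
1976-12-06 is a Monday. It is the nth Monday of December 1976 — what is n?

1st

Day 6 falls in week ⌈6/7⌉ of the month.
Days 1–7 hold the 1st Monday, 8–14 the 2nd, 15–21 the 3rd, 22–28 the 4th, 29–31 the 5th.
6 is in the range for the 1st.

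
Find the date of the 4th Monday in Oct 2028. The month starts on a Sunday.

Oct 2028 begins on a Sunday, so the first Monday is Oct 2 (1 day later).
The 4th Monday is 3 weeks later: 2 + 21 = 23.

Oct 23, 2028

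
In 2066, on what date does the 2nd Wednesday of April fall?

14 April 2066

April 2066 begins on a Thursday, so the first Wednesday is April 7 (6 days later).
The 2nd Wednesday is 1 weeks later: 7 + 7 = 14.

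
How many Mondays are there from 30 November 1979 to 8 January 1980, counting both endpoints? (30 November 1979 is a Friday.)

30 November 1979 is a Friday; the first Monday on or after it is 3 December 1979 (3 days later).
From 3 December 1979 to 8 January 1980: 28 + 8 = 36 days (rest of December, January).
36 ÷ 7 = 5 full weeks with remainder 1, so 5 more Mondays after the first → 6.

6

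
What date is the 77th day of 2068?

17 March 2068

January has 31 days (77 − 31 = 46 remain).
February has 29 days (46 − 29 = 17 remain).
17 into March → March 17.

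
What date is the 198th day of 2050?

July 17, 2050

January has 31 days (198 − 31 = 167 remain).
February has 28 days (167 − 28 = 139 remain).
March has 31 days (139 − 31 = 108 remain).
April has 30 days (108 − 30 = 78 remain).
May has 31 days (78 − 31 = 47 remain).
June has 30 days (47 − 30 = 17 remain).
17 into July → July 17.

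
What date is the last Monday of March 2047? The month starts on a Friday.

March 25, 2047

March 2047 begins on a Friday, so the first Monday is March 4 (3 days later).
March 2047 has 31 days. Adding weeks: 4, 11, 18, 25 — the last one ≤ 31 is the 25th.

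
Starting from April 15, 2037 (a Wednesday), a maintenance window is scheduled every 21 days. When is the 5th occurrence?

July 8, 2037

The 5th occurrence is 4 intervals after the first: 4 × 21 = 84 days after April 15, 2037.
April has 30 days — 15 days to the end of April leaves 69.
May has 31 days (38 left).
June has 30 days (8 left).
8 days into July → July 8, 2037.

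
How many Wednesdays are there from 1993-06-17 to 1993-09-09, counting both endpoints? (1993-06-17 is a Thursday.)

1993-06-17 is a Thursday; the first Wednesday on or after it is 1993-06-23 (6 days later).
From 1993-06-23 to 1993-09-09: 7 + 31 + 31 + 9 = 78 days (rest of June, July, August, September).
78 ÷ 7 = 11 full weeks with remainder 1, so 11 more Wednesdays after the first → 12.

12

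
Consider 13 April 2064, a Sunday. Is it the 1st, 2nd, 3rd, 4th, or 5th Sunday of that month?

Day 13 falls in week ⌈13/7⌉ of the month.
Days 1–7 hold the 1st Sunday, 8–14 the 2nd, 15–21 the 3rd, 22–28 the 4th, 29–31 the 5th.
13 is in the range for the 2nd.

2nd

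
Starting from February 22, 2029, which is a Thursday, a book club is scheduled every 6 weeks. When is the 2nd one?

The 2nd occurrence is 1 interval after the first: 1 × 42 = 42 days after February 22, 2029.
February has 28 days — 6 days to the end of February leaves 36.
March has 31 days (5 left).
5 days into April → April 5, 2029.

April 5, 2029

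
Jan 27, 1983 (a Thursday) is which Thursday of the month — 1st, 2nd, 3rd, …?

4th

Day 27 falls in week ⌈27/7⌉ of the month.
Days 1–7 hold the 1st Thursday, 8–14 the 2nd, 15–21 the 3rd, 22–28 the 4th, 29–31 the 5th.
27 is in the range for the 4th.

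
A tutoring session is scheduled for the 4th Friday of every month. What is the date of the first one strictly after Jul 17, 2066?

Jul 2066 starts on a Thursday; its first Friday is the 2nd, so the 4th Friday is the 23rd — Jul 23, 2066.
Jul 23, 2066 is after Jul 17, 2066, so that is the next one.

Jul 23, 2066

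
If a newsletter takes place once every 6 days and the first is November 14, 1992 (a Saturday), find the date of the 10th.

January 7, 1993

The 10th occurrence is 9 intervals after the first: 9 × 6 = 54 days after November 14, 1992.
November has 30 days — 16 days to the end of November leaves 38.
December has 31 days (7 left).
7 days into January → January 7, 1993.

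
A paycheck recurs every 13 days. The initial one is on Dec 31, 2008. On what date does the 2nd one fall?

The 2nd occurrence is 1 interval after the first: 1 × 13 = 13 days after Dec 31, 2008.
Dec has 31 days — 0 days to the end of Dec leaves 13.
13 days into Jan → Jan 13, 2009.

Jan 13, 2009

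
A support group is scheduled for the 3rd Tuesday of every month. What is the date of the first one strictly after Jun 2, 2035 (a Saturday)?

Jun 2035 starts on a Friday; its first Tuesday is the 5th, so the 3rd Tuesday is the 19th — Jun 19, 2035.
Jun 19, 2035 is after Jun 2, 2035, so that is the next one.

Jun 19, 2035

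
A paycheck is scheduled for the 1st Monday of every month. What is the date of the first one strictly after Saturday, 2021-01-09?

2021-02-01

January 2021 starts on a Friday, so its 1st Monday is 2021-01-04 (3 days in).
That is not after 2021-01-09, so look at February 2021.
February 2021 starts on a Monday, so its 1st Monday is 2021-02-01.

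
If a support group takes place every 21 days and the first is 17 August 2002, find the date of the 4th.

19 October 2002

The 4th occurrence is 3 intervals after the first: 3 × 21 = 63 days after 17 August 2002.
August has 31 days — 14 days to the end of August leaves 49.
September has 30 days (19 left).
19 days into October → 19 October 2002.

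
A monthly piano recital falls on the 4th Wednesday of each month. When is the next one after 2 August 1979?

August 1979 starts on a Wednesday; its first Wednesday is the 1st, so the 4th Wednesday is the 22nd — 22 August 1979.
22 August 1979 is after 2 August 1979, so that is the next one.

22 August 1979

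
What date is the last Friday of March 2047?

29 March 2047

March 2047 begins on a Friday, so the first Friday is March 1.
March 2047 has 31 days. Adding weeks: 1, 8, 15, 22, 29 — the last one ≤ 31 is the 29th.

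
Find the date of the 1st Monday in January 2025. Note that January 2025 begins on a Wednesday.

2025-01-06

January 2025 begins on a Wednesday, so the first Monday is January 6 (5 days later).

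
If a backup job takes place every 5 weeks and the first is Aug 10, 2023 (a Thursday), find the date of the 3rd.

Oct 19, 2023

The 3rd occurrence is 2 intervals after the first: 2 × 35 = 70 days after Aug 10, 2023.
Aug has 31 days — 21 days to the end of Aug leaves 49.
Sep has 30 days (19 left).
19 days into Oct → Oct 19, 2023.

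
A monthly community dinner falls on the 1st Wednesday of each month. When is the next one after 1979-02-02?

1979-02-07

February 1979 starts on a Thursday, so its 1st Wednesday is 1979-02-07 (6 days in).
1979-02-07 is after 1979-02-02, so that is the next one.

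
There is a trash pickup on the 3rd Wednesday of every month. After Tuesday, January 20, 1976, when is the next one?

January 21, 1976

January 1976 starts on a Thursday; its first Wednesday is the 7th, so the 3rd Wednesday is the 21st — January 21, 1976.
January 21, 1976 is after January 20, 1976, so that is the next one.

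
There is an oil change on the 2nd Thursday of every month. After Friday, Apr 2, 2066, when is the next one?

Apr 2066 starts on a Thursday; its first Thursday is the 1st, so the 2nd Thursday is the 8th — Apr 8, 2066.
Apr 8, 2066 is after Apr 2, 2066, so that is the next one.

Apr 8, 2066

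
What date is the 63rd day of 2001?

4 March 2001

January has 31 days (63 − 31 = 32 remain).
February has 28 days (32 − 28 = 4 remain).
4 into March → March 4.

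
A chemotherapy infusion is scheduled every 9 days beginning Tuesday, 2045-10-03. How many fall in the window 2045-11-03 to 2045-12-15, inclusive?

5

Occurrences land 9·i days after 2045-10-03 for i = 0, 1, 2, …
2045-11-03 is 31 days after the start; 31 ÷ 9 = 3 remainder 4; since the remainder is 4, round up to i = 4. First occurrence in the window: #5 on 2045-11-08 (4×9 = 36 days in).
2045-12-15 is 73 days after the start; 73 ÷ 9 = 8 remainder 1. Last occurrence in the window: #9 on 2045-12-14.
Occurrences #5 through #9: 5 in total.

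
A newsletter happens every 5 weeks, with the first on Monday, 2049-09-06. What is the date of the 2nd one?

The 2nd occurrence is 1 interval after the first: 1 × 35 = 35 days after 2049-09-06.
September has 30 days — 24 days to the end of September leaves 11.
11 days into October → 2049-10-11.

2049-10-11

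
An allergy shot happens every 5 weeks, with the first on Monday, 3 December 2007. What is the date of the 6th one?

The 6th occurrence is 5 intervals after the first: 5 × 35 = 175 days after 3 December 2007.
December has 31 days — 28 days to the end of December leaves 147.
January has 31 days (116 left).
February has 29 days (87 left).
March has 31 days (56 left).
April has 30 days (26 left).
26 days into May → 26 May 2008.

26 May 2008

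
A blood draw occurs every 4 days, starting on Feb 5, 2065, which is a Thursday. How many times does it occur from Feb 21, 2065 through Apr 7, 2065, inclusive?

12

Occurrences land 4·i days after Feb 5, 2065 for i = 0, 1, 2, …
Feb 21, 2065 is 16 days after the start; 16 ÷ 4 = 4 remainder 0. First occurrence in the window: #5 on Feb 21, 2065 (4×4 = 16 days in).
Apr 7, 2065 is 61 days after the start; 61 ÷ 4 = 15 remainder 1. Last occurrence in the window: #16 on Apr 6, 2065.
Occurrences #5 through #16: 12 in total.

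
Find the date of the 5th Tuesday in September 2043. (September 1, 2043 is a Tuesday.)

2043-09-29

September 2043 begins on a Tuesday, so the first Tuesday is September 1.
The 5th Tuesday is 4 weeks later: 1 + 28 = 29.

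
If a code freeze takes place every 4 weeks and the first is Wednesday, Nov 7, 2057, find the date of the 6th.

Mar 27, 2058

The 6th occurrence is 5 intervals after the first: 5 × 28 = 140 days after Nov 7, 2057.
Nov has 30 days — 23 days to the end of Nov leaves 117.
Dec has 31 days (86 left).
Jan has 31 days (55 left).
Feb has 28 days (27 left).
27 days into Mar → Mar 27, 2058.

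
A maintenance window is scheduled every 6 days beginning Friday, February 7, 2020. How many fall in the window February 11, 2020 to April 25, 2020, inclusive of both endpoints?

13

Occurrences land 6·i days after February 7, 2020 for i = 0, 1, 2, …
February 11, 2020 is 4 days after the start; 4 ÷ 6 = 0 remainder 4; since the remainder is 4, round up to i = 1. First occurrence in the window: #2 on February 13, 2020 (1×6 = 6 days in).
April 25, 2020 is 78 days after the start; 78 ÷ 6 = 13 remainder 0. Last occurrence in the window: #14 on April 25, 2020.
Occurrences #2 through #14: 13 in total.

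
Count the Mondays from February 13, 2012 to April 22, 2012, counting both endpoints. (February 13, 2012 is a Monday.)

10

February 13, 2012 is a Monday; the first Monday on or after it is February 13, 2012.
From February 13, 2012 to April 22, 2012: 16 + 31 + 22 = 69 days (rest of February, March, April).
69 ÷ 7 = 9 full weeks with remainder 6, so 9 more Mondays after the first → 10.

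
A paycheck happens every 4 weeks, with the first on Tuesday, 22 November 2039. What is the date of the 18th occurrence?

The 18th occurrence is 17 intervals after the first: 17 × 28 = 476 days after 22 November 2039.
November has 30 days — 8 days to the end of November leaves 468.
From end of November to end of 2039 is 31 days (437 left).
2040 has 366 days (71 left).
January has 31 days (40 left).
February has 28 days (12 left).
12 days into March → 12 March 2041.

12 March 2041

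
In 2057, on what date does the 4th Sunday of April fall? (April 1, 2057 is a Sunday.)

April 2057 begins on a Sunday, so the first Sunday is April 1.
The 4th Sunday is 3 weeks later: 1 + 21 = 22.

April 22, 2057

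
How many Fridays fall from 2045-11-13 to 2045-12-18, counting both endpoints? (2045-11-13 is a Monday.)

2045-11-13 is a Monday; the first Friday on or after it is 2045-11-17 (4 days later).
From 2045-11-17 to 2045-12-18: 13 + 18 = 31 days (rest of November, December).
31 ÷ 7 = 4 full weeks with remainder 3, so 4 more Fridays after the first → 5.

5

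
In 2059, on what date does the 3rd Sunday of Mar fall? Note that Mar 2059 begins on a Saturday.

Mar 2059 begins on a Saturday, so the first Sunday is Mar 2 (1 day later).
The 3rd Sunday is 2 weeks later: 2 + 14 = 16.

Mar 16, 2059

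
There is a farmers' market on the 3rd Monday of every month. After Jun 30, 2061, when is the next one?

Jul 18, 2061

Jun 2061 starts on a Wednesday; its first Monday is the 6th, so the 3rd Monday is the 20th — Jun 20, 2061.
That is not after Jun 30, 2061, so look at Jul 2061.
Jul 2061 starts on a Friday; its first Monday is the 4th, so the 3rd Monday is the 18th — Jul 18, 2061.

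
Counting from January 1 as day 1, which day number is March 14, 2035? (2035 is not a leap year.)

Days in months before March: 31 + 28 = 59.
Plus 14 days into March → day 73.

73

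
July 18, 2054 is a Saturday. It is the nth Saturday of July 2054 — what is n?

Day 18 falls in week ⌈18/7⌉ of the month.
Days 1–7 hold the 1st Saturday, 8–14 the 2nd, 15–21 the 3rd, 22–28 the 4th, 29–31 the 5th.
18 is in the range for the 3rd.

3rd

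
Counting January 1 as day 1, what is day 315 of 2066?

January has 31 days (315 − 31 = 284 remain).
February has 28 days (284 − 28 = 256 remain).
March has 31 days (256 − 31 = 225 remain).
April has 30 days (225 − 30 = 195 remain).
May has 31 days (195 − 31 = 164 remain).
June has 30 days (164 − 30 = 134 remain).
July has 31 days (134 − 31 = 103 remain).
August has 31 days (103 − 31 = 72 remain).
September has 30 days (72 − 30 = 42 remain).
October has 31 days (42 − 31 = 11 remain).
11 into November → November 11.

11 November 2066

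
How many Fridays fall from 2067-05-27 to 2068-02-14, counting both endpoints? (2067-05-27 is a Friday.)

2067-05-27 is a Friday; the first Friday on or after it is 2067-05-27.
From 2067-05-27 to 2068-02-14: 4 + 30 + 31 + 31 + 30 + 31 + 30 + 31 + 31 + 14 = 263 days (rest of May, June, July, August, September, October, November, December, January, February).
263 ÷ 7 = 37 full weeks with remainder 4, so 37 more Fridays after the first → 38.

38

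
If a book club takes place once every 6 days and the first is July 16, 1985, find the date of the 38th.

February 23, 1986

The 38th occurrence is 37 intervals after the first: 37 × 6 = 222 days after July 16, 1985.
July has 31 days — 15 days to the end of July leaves 207.
August has 31 days (176 left).
September has 30 days (146 left).
October has 31 days (115 left).
November has 30 days (85 left).
December has 31 days (54 left).
January has 31 days (23 left).
23 days into February → February 23, 1986.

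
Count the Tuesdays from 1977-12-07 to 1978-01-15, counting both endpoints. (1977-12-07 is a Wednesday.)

1977-12-07 is a Wednesday; the first Tuesday on or after it is 1977-12-13 (6 days later).
From 1977-12-13 to 1978-01-15: 18 + 15 = 33 days (rest of December, January).
33 ÷ 7 = 4 full weeks with remainder 5, so 4 more Tuesdays after the first → 5.

5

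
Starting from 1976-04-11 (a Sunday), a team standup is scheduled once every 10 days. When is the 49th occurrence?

The 49th occurrence is 48 intervals after the first: 48 × 10 = 480 days after 1976-04-11.
April has 30 days — 19 days to the end of April leaves 461.
From end of April to end of 1976 is 245 days (216 left).
January has 31 days (185 left).
February has 28 days (157 left).
March has 31 days (126 left).
April has 30 days (96 left).
May has 31 days (65 left).
June has 30 days (35 left).
July has 31 days (4 left).
4 days into August → 1977-08-04.

1977-08-04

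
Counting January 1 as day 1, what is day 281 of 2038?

8 October 2038

January has 31 days (281 − 31 = 250 remain).
February has 28 days (250 − 28 = 222 remain).
March has 31 days (222 − 31 = 191 remain).
April has 30 days (191 − 30 = 161 remain).
May has 31 days (161 − 31 = 130 remain).
June has 30 days (130 − 30 = 100 remain).
July has 31 days (100 − 31 = 69 remain).
August has 31 days (69 − 31 = 38 remain).
September has 30 days (38 − 30 = 8 remain).
8 into October → October 8.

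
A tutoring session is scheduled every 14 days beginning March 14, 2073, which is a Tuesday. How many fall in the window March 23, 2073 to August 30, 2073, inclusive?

Occurrences land 14·i days after March 14, 2073 for i = 0, 1, 2, …
March 23, 2073 is 9 days after the start; 9 ÷ 14 = 0 remainder 9; since the remainder is 9, round up to i = 1. First occurrence in the window: #2 on March 28, 2073 (1×14 = 14 days in).
August 30, 2073 is 169 days after the start; 169 ÷ 14 = 12 remainder 1. Last occurrence in the window: #13 on August 29, 2073.
Occurrences #2 through #13: 12 in total.

12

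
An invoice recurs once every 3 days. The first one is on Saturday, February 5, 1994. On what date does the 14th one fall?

March 16, 1994

The 14th occurrence is 13 intervals after the first: 13 × 3 = 39 days after February 5, 1994.
February has 28 days — 23 days to the end of February leaves 16.
16 days into March → March 16, 1994.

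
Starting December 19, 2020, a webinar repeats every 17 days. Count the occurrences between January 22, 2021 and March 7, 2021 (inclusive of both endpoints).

Occurrences land 17·i days after December 19, 2020 for i = 0, 1, 2, …
January 22, 2021 is 34 days after the start; 34 ÷ 17 = 2 remainder 0. First occurrence in the window: #3 on January 22, 2021 (2×17 = 34 days in).
March 7, 2021 is 78 days after the start; 78 ÷ 17 = 4 remainder 10. Last occurrence in the window: #5 on February 25, 2021.
Occurrences #3 through #5: 3 in total.

3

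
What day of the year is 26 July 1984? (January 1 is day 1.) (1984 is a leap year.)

Days in months before July: 31 + 29 + 31 + 30 + 31 + 30 = 182.
Plus 26 days into July → day 208.

208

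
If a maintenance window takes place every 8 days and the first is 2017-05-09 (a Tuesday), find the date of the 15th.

The 15th occurrence is 14 intervals after the first: 14 × 8 = 112 days after 2017-05-09.
May has 31 days — 22 days to the end of May leaves 90.
June has 30 days (60 left).
July has 31 days (29 left).
29 days into August → 2017-08-29.

2017-08-29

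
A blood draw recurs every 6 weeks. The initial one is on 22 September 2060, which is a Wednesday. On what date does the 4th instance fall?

26 January 2061

The 4th occurrence is 3 intervals after the first: 3 × 42 = 126 days after 22 September 2060.
September has 30 days — 8 days to the end of September leaves 118.
October has 31 days (87 left).
November has 30 days (57 left).
December has 31 days (26 left).
26 days into January → 26 January 2061.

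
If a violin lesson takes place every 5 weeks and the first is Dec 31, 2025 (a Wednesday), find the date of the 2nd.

The 2nd occurrence is 1 interval after the first: 1 × 35 = 35 days after Dec 31, 2025.
Dec has 31 days — 0 days to the end of Dec leaves 35.
Jan has 31 days (4 left).
4 days into Feb → Feb 4, 2026.

Feb 4, 2026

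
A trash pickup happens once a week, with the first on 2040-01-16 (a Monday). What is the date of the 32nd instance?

The 32nd occurrence is 31 intervals after the first: 31 × 7 = 217 days after 2040-01-16.
January has 31 days — 15 days to the end of January leaves 202.
February has 29 days (173 left).
March has 31 days (142 left).
April has 30 days (112 left).
May has 31 days (81 left).
June has 30 days (51 left).
July has 31 days (20 left).
20 days into August → 2040-08-20.

2040-08-20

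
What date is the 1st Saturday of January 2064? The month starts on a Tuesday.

January 2064 begins on a Tuesday, so the first Saturday is January 5 (4 days later).

2064-01-05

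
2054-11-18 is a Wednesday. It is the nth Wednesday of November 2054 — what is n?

Day 18 falls in week ⌈18/7⌉ of the month.
Days 1–7 hold the 1st Wednesday, 8–14 the 2nd, 15–21 the 3rd, 22–28 the 4th, 29–31 the 5th.
18 is in the range for the 3rd.

3rd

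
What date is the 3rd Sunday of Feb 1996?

Feb 18, 1996

Feb 1996 begins on a Thursday, so the first Sunday is Feb 4 (3 days later).
The 3rd Sunday is 2 weeks later: 4 + 14 = 18.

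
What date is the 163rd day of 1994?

12 June 1994

January has 31 days (163 − 31 = 132 remain).
February has 28 days (132 − 28 = 104 remain).
March has 31 days (104 − 31 = 73 remain).
April has 30 days (73 − 30 = 43 remain).
May has 31 days (43 − 31 = 12 remain).
12 into June → June 12.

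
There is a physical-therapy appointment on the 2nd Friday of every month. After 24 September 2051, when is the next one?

September 2051 starts on a Friday; its first Friday is the 1st, so the 2nd Friday is the 8th — 8 September 2051.
That is not after 24 September 2051, so look at October 2051.
October 2051 starts on a Sunday; its first Friday is the 6th, so the 2nd Friday is the 13th — 13 October 2051.

13 October 2051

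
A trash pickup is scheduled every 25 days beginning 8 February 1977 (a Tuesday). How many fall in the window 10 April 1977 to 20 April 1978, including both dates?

Occurrences land 25·i days after 8 February 1977 for i = 0, 1, 2, …
10 April 1977 is 61 days after the start; 61 ÷ 25 = 2 remainder 11; since the remainder is 11, round up to i = 3. First occurrence in the window: #4 on 24 April 1977 (3×25 = 75 days in).
20 April 1978 is 436 days after the start; 436 ÷ 25 = 17 remainder 11. Last occurrence in the window: #18 on 9 April 1978.
Occurrences #4 through #18: 15 in total.

15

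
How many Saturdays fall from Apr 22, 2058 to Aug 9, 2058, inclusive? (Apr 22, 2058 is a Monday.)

15

Apr 22, 2058 is a Monday; the first Saturday on or after it is Apr 27, 2058 (5 days later).
From Apr 27, 2058 to Aug 9, 2058: 3 + 31 + 30 + 31 + 9 = 104 days (rest of Apr, May, Jun, Jul, Aug).
104 ÷ 7 = 14 full weeks with remainder 6, so 14 more Saturdays after the first → 15.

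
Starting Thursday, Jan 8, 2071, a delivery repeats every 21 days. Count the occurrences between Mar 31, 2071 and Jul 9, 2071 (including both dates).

Occurrences land 21·i days after Jan 8, 2071 for i = 0, 1, 2, …
Mar 31, 2071 is 82 days after the start; 82 ÷ 21 = 3 remainder 19; since the remainder is 19, round up to i = 4. First occurrence in the window: #5 on Apr 2, 2071 (4×21 = 84 days in).
Jul 9, 2071 is 182 days after the start; 182 ÷ 21 = 8 remainder 14. Last occurrence in the window: #9 on Jun 25, 2071.
Occurrences #5 through #9: 5 in total.

5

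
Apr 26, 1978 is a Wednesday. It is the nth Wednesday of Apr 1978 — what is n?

Day 26 falls in week ⌈26/7⌉ of the month.
Days 1–7 hold the 1st Wednesday, 8–14 the 2nd, 15–21 the 3rd, 22–28 the 4th, 29–31 the 5th.
26 is in the range for the 4th.

4th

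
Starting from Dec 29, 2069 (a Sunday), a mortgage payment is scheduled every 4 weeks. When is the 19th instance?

May 17, 2071

The 19th occurrence is 18 intervals after the first: 18 × 28 = 504 days after Dec 29, 2069.
Dec has 31 days — 2 days to the end of Dec leaves 502.
2070 has 365 days (137 left).
Jan has 31 days (106 left).
Feb has 28 days (78 left).
Mar has 31 days (47 left).
Apr has 30 days (17 left).
17 days into May → May 17, 2071.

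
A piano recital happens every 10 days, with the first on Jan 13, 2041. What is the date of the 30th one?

The 30th occurrence is 29 intervals after the first: 29 × 10 = 290 days after Jan 13, 2041.
Jan has 31 days — 18 days to the end of Jan leaves 272.
Feb has 28 days (244 left).
Mar has 31 days (213 left).
Apr has 30 days (183 left).
May has 31 days (152 left).
Jun has 30 days (122 left).
Jul has 31 days (91 left).
Aug has 31 days (60 left).
Sep has 30 days (30 left).
30 days into Oct → Oct 30, 2041.

Oct 30, 2041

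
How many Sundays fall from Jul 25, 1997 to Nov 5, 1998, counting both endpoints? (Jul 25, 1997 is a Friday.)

Jul 25, 1997 is a Friday; the first Sunday on or after it is Jul 27, 1997 (2 days later).
From Jul 27, 1997 to Nov 5, 1998: 157 + 309 = 466 days (rest of 1997, to Nov 5, 1998 in 1998).
466 ÷ 7 = 66 full weeks with remainder 4, so 66 more Sundays after the first → 67.

67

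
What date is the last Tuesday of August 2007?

28 August 2007

The first Tuesday of August 2007 is August 7.
August 2007 has 31 days. Adding weeks: 7, 14, 21, 28 — the last one ≤ 31 is the 28th.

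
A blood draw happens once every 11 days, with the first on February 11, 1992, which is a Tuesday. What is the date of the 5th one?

March 26, 1992

The 5th occurrence is 4 intervals after the first: 4 × 11 = 44 days after February 11, 1992.
February has 29 days — 18 days to the end of February leaves 26.
26 days into March → March 26, 1992.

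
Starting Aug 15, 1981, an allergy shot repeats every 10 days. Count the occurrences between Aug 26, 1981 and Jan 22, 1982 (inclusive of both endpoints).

Occurrences land 10·i days after Aug 15, 1981 for i = 0, 1, 2, …
Aug 26, 1981 is 11 days after the start; 11 ÷ 10 = 1 remainder 1; since the remainder is 1, round up to i = 2. First occurrence in the window: #3 on Sep 4, 1981 (2×10 = 20 days in).
Jan 22, 1982 is 160 days after the start; 160 ÷ 10 = 16 remainder 0. Last occurrence in the window: #17 on Jan 22, 1982.
Occurrences #3 through #17: 15 in total.

15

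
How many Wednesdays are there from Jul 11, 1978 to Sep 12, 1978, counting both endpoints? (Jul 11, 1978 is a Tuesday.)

Jul 11, 1978 is a Tuesday; the first Wednesday on or after it is Jul 12, 1978 (1 day later).
From Jul 12, 1978 to Sep 12, 1978: 19 + 31 + 12 = 62 days (rest of Jul, Aug, Sep).
62 ÷ 7 = 8 full weeks with remainder 6, so 8 more Wednesdays after the first → 9.

9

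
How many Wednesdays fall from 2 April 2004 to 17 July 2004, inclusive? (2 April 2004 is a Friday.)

2 April 2004 is a Friday; the first Wednesday on or after it is 7 April 2004 (5 days later).
From 7 April 2004 to 17 July 2004: 23 + 31 + 30 + 17 = 101 days (rest of April, May, June, July).
101 ÷ 7 = 14 full weeks with remainder 3, so 14 more Wednesdays after the first → 15.

15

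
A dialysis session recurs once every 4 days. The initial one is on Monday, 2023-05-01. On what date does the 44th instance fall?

The 44th occurrence is 43 intervals after the first: 43 × 4 = 172 days after 2023-05-01.
May has 31 days — 30 days to the end of May leaves 142.
June has 30 days (112 left).
July has 31 days (81 left).
August has 31 days (50 left).
September has 30 days (20 left).
20 days into October → 2023-10-20.

2023-10-20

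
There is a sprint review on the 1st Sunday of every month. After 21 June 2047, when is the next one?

June 2047 starts on a Saturday, so its 1st Sunday is 2 June 2047 (1 day in).
That is not after 21 June 2047, so look at July 2047.
July 2047 starts on a Monday, so its 1st Sunday is 7 July 2047 (6 days in).

7 July 2047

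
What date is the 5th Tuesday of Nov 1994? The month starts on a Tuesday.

Nov 29, 1994

Nov 1994 begins on a Tuesday, so the first Tuesday is Nov 1.
The 5th Tuesday is 4 weeks later: 1 + 28 = 29.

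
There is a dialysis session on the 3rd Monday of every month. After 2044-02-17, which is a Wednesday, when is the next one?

February 2044 starts on a Monday; its first Monday is the 1st, so the 3rd Monday is the 15th — 2044-02-15.
That is not after 2044-02-17, so look at March 2044.
March 2044 starts on a Tuesday; its first Monday is the 7th, so the 3rd Monday is the 21st — 2044-03-21.

2044-03-21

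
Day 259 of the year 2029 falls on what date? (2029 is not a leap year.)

16 September 2029

January has 31 days (259 − 31 = 228 remain).
February has 28 days (228 − 28 = 200 remain).
March has 31 days (200 − 31 = 169 remain).
April has 30 days (169 − 30 = 139 remain).
May has 31 days (139 − 31 = 108 remain).
June has 30 days (108 − 30 = 78 remain).
July has 31 days (78 − 31 = 47 remain).
August has 31 days (47 − 31 = 16 remain).
16 into September → September 16.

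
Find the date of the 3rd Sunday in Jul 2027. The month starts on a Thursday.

Jul 2027 begins on a Thursday, so the first Sunday is Jul 4 (3 days later).
The 3rd Sunday is 2 weeks later: 4 + 14 = 18.

Jul 18, 2027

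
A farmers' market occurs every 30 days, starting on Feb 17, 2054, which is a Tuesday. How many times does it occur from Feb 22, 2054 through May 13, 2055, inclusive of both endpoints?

Occurrences land 30·i days after Feb 17, 2054 for i = 0, 1, 2, …
Feb 22, 2054 is 5 days after the start; 5 ÷ 30 = 0 remainder 5; since the remainder is 5, round up to i = 1. First occurrence in the window: #2 on Mar 19, 2054 (1×30 = 30 days in).
May 13, 2055 is 450 days after the start; 450 ÷ 30 = 15 remainder 0. Last occurrence in the window: #16 on May 13, 2055.
Occurrences #2 through #16: 15 in total.

15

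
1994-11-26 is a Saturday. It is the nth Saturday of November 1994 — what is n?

Day 26 falls in week ⌈26/7⌉ of the month.
Days 1–7 hold the 1st Saturday, 8–14 the 2nd, 15–21 the 3rd, 22–28 the 4th, 29–31 the 5th.
26 is in the range for the 4th.

4th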